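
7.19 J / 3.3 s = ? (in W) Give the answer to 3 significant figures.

2.18 W

(7.19) / (3.3) = 2.1788 W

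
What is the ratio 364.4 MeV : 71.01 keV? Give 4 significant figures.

(364.4e6) / (71.01e3) = 5.1317e3

5132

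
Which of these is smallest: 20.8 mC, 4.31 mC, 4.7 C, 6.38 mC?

4.31 mC

20.8 mC = 0.0208 C
4.31 mC = 0.00431 C
4.7 C = 4.7 C
6.38 mC = 0.00638 C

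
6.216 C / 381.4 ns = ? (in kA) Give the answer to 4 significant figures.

16300 kA

(6.216) / (381.4 × 10^-9) = 0.0162979 × 10^9 A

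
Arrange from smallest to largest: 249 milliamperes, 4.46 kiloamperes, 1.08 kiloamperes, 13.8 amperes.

249 milliamperes = 0.249 amperes
4.46 kiloamperes = 4460 amperes
1.08 kiloamperes = 1080 amperes
13.8 amperes = 13.8 amperes

249 milliamperes < 13.8 amperes < 1.08 kiloamperes < 4.46 kiloamperes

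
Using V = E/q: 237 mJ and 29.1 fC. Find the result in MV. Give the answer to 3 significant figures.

8140000 MV

(237 × 10⁻³) / (29.1 × 10⁻¹⁵) = 8.1443 × 10¹² V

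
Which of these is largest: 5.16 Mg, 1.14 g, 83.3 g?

5.16 Mg = 5160000 g
1.14 g = 1.14 g
83.3 g = 83.3 g

5.16 Mg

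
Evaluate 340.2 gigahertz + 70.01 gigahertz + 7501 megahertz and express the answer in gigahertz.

In gigahertz:
  340.2 gigahertz → 340.2
  70.01 gigahertz → 70.01
  7501 megahertz = 7501 × 10⁻³ gigahertz = 7.501
Sum: 340.2 + 70.01 + 7.501 = 417.711

417.711 gigahertz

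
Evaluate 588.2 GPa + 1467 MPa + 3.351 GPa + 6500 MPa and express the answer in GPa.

599.518 GPa

In GPa:
  588.2 GPa → 588.2
  1467 MPa = 1467 × 10^-3 GPa = 1.467
  3.351 GPa → 3.351
  6500 MPa = 6500 × 10^-3 GPa = 6.5
Sum: 588.2 + 1.467 + 3.351 + 6.5 = 599.518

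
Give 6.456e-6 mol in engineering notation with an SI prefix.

= 6.456e-6 mol; 1e-6 is micro.

6.456 umol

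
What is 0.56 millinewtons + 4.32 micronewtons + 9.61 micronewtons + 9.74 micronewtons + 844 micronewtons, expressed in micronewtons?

1427.67 micronewtons

In micronewtons:
  0.56 millinewtons = 0.56 × 10^3 micronewtons = 560
  4.32 micronewtons → 4.32
  9.61 micronewtons → 9.61
  9.74 micronewtons → 9.74
  844 micronewtons → 844
Sum: 560 + 4.32 + 9.61 + 9.74 + 844 = 1427.67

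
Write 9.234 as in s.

atto = 10^-18, (no prefix) = 10^0; factor is 10^-18.
9.234 × 10^-18 = 0.000000000000000009234

0.000000000000000009234 s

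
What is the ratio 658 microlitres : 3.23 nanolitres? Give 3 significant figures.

(658 × 10⁻⁶) / (3.23 × 10⁻⁹) = 203.7 × 10³

204000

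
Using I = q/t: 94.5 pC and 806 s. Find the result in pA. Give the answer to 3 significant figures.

0.117 pA

(94.5 × 10^-12) / (806) = 0.11725 × 10^-12 A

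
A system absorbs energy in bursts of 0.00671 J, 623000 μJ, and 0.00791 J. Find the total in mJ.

637.62 mJ

In mJ:
  0.00671 J = 0.00671 × 10^3 mJ = 6.71
  623000 μJ = 623000 × 10^-3 mJ = 623
  0.00791 J = 0.00791 × 10^3 mJ = 7.91
Sum: 6.71 + 623 + 7.91 = 637.62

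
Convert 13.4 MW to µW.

mega = 1e6, micro = 1e-6; factor is 1e12.
13.4 × 1e12 = 13400000000000

13400000000000 µW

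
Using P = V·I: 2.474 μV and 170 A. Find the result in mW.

2.474 × 10⁻⁶ × 170 = 420.58 × 10⁻⁶ W

0.42058 mW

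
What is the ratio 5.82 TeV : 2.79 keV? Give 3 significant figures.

(5.82e12) / (2.79e3) = 2.086e9

2090000000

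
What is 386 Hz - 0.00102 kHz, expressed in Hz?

384.98 Hz

In Hz:
  386 Hz → 386
  0.00102 kHz = 0.00102 × 10^3 Hz = 1.02
Difference: 386 - 1.02 = 384.98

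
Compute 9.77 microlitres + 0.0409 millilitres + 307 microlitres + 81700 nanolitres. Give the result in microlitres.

439.37 microlitres

In microlitres:
  9.77 microlitres → 9.77
  0.0409 millilitres = 0.0409 × 10³ microlitres = 40.9
  307 microlitres → 307
  81700 nanolitres = 81700 × 10⁻³ microlitres = 81.7
Sum: 9.77 + 40.9 + 307 + 81.7 = 439.37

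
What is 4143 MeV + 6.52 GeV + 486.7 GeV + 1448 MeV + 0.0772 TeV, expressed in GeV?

576.011 GeV

In GeV:
  4143 MeV = 4143e-3 GeV = 4.143
  6.52 GeV → 6.52
  486.7 GeV → 486.7
  1448 MeV = 1448e-3 GeV = 1.448
  0.0772 TeV = 0.0772e3 GeV = 77.2
Sum: 4.143 + 6.52 + 486.7 + 1.448 + 77.2 = 576.011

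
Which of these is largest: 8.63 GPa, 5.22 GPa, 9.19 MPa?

8.63 GPa

8.63 GPa = 8630000000 Pa
5.22 GPa = 5220000000 Pa
9.19 MPa = 9190000 Pa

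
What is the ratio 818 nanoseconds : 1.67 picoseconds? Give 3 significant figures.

(818 × 10⁻⁹) / (1.67 × 10⁻¹²) = 489.8 × 10³

490000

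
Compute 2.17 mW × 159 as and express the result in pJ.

2.17e-3 × 159e-18 = 345.03e-21 J

0.00000034503 pJ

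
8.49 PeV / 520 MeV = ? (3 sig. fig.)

(8.49 × 10^15) / (520 × 10^6) = 0.01633 × 10^9

16300000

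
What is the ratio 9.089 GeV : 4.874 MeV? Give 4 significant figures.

1865

(9.089 × 10⁹) / (4.874 × 10⁶) = 1.8648 × 10³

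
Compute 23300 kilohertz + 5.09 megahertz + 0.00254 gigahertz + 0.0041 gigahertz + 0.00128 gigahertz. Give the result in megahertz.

36.31 megahertz

In megahertz:
  23300 kilohertz = 23300e-3 megahertz = 23.3
  5.09 megahertz → 5.09
  0.00254 gigahertz = 0.00254e3 megahertz = 2.54
  0.0041 gigahertz = 0.0041e3 megahertz = 4.1
  0.00128 gigahertz = 0.00128e3 megahertz = 1.28
Sum: 23.3 + 5.09 + 2.54 + 4.1 + 1.28 = 36.31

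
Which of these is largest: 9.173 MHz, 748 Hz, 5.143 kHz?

9.173 MHz

9.173 MHz = 9173000 Hz
748 Hz = 748 Hz
5.143 kHz = 5143 Hz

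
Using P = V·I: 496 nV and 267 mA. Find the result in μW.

496e-9 × 267e-3 = 132432e-12 W

0.132432 μW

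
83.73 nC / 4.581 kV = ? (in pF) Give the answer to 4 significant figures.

18.28 pF

(83.73 × 10⁻⁹) / (4.581 × 10³) = 18.2777 × 10⁻¹² F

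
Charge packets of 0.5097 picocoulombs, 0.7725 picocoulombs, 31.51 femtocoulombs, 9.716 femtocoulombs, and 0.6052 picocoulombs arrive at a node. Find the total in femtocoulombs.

In femtocoulombs:
  0.5097 picocoulombs = 0.5097e3 femtocoulombs = 509.7
  0.7725 picocoulombs = 0.7725e3 femtocoulombs = 772.5
  31.51 femtocoulombs → 31.51
  9.716 femtocoulombs → 9.716
  0.6052 picocoulombs = 0.6052e3 femtocoulombs = 605.2
Sum: 509.7 + 772.5 + 31.51 + 9.716 + 605.2 = 1928.626

1928.626 femtocoulombs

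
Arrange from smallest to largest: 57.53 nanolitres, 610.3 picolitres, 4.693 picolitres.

4.693 picolitres < 610.3 picolitres < 57.53 nanolitres

57.53 nanolitres = 0.00000005753 litres
610.3 picolitres = 0.0000000006103 litres
4.693 picolitres = 0.000000000004693 litres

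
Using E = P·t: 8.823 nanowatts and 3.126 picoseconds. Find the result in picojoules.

8.823e-9 × 3.126e-12 = 27.580698e-21 J

0.000000027580698 picojoules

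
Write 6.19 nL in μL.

0.00619 μL

nano = 1e-9, micro = 1e-6; factor is 1e-3.
6.19 × 1e-3 = 0.00619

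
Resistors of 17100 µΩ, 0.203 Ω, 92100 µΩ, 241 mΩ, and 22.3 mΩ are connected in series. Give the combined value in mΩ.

575.5 mΩ

In mΩ:
  17100 µΩ = 17100e-3 mΩ = 17.1
  0.203 Ω = 0.203e3 mΩ = 203
  92100 µΩ = 92100e-3 mΩ = 92.1
  241 mΩ → 241
  22.3 mΩ → 22.3
Sum: 17.1 + 203 + 92.1 + 241 + 22.3 = 575.5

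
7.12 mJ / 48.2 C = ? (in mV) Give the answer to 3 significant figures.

(7.12e-3) / (48.2) = 0.14772e-3 V

0.148 mV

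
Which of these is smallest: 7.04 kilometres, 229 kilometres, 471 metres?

7.04 kilometres = 7040 metres
229 kilometres = 229000 metres
471 metres = 471 metres

471 metres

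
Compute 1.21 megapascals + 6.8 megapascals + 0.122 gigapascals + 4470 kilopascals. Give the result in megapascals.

In megapascals:
  1.21 megapascals → 1.21
  6.8 megapascals → 6.8
  0.122 gigapascals = 0.122 × 10³ megapascals = 122
  4470 kilopascals = 4470 × 10⁻³ megapascals = 4.47
Sum: 1.21 + 6.8 + 122 + 4.47 = 134.48

134.48 megapascals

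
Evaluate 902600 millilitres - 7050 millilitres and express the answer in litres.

In litres:
  902600 millilitres = 902600 × 10^-3 litres = 902.6
  7050 millilitres = 7050 × 10^-3 litres = 7.05
Difference: 902.6 - 7.05 = 895.55

895.55 litres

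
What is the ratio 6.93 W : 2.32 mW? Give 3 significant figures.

2990

(6.93) / (2.32 × 10⁻³) = 2.987 × 10³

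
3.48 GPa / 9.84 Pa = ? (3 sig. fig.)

(3.48e9) / (9.84) = 0.3537e9

354000000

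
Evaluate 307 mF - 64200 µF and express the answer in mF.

In mF:
  307 mF → 307
  64200 µF = 64200 × 10^-3 mF = 64.2
Difference: 307 - 64.2 = 242.8

242.8 mF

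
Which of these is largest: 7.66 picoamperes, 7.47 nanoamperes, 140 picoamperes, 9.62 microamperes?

7.66 picoamperes = 0.00000000000766 amperes
7.47 nanoamperes = 0.00000000747 amperes
140 picoamperes = 0.00000000014 amperes
9.62 microamperes = 0.00000962 amperes

9.62 microamperes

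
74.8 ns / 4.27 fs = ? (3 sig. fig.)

(74.8e-9) / (4.27e-15) = 17.52e6

17500000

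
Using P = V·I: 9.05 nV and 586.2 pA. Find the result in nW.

0.00000000530511 nW

9.05e-9 × 586.2e-12 = 5305.11e-21 W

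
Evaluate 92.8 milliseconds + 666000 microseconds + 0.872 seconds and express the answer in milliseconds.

1630.8 milliseconds

In milliseconds:
  92.8 milliseconds → 92.8
  666000 microseconds = 666000e-3 milliseconds = 666
  0.872 seconds = 0.872e3 milliseconds = 872
Sum: 92.8 + 666 + 872 = 1630.8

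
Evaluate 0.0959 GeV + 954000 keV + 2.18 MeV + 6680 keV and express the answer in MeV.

In MeV:
  0.0959 GeV = 0.0959 × 10³ MeV = 95.9
  954000 keV = 954000 × 10⁻³ MeV = 954
  2.18 MeV → 2.18
  6680 keV = 6680 × 10⁻³ MeV = 6.68
Sum: 95.9 + 954 + 2.18 + 6.68 = 1058.76

1058.76 MeV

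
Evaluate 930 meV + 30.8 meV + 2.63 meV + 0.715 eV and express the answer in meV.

In meV:
  930 meV → 930
  30.8 meV → 30.8
  2.63 meV → 2.63
  0.715 eV = 0.715e3 meV = 715
Sum: 930 + 30.8 + 2.63 + 715 = 1678.43

1678.43 meV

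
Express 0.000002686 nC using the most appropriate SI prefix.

= 2.686e-15 C; 1e-15 is femto.

2.686 fC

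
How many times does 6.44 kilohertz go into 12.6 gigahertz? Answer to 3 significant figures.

1960000

(12.6 × 10⁹) / (6.44 × 10³) = 1.957 × 10⁶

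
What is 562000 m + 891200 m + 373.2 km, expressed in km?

In km:
  562000 m = 562000e-3 km = 562
  891200 m = 891200e-3 km = 891.2
  373.2 km → 373.2
Sum: 562 + 891.2 + 373.2 = 1826.4

1826.4 km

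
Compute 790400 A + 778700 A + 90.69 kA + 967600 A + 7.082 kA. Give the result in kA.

2634.472 kA

In kA:
  790400 A = 790400e-3 kA = 790.4
  778700 A = 778700e-3 kA = 778.7
  90.69 kA → 90.69
  967600 A = 967600e-3 kA = 967.6
  7.082 kA → 7.082
Sum: 790.4 + 778.7 + 90.69 + 967.6 + 7.082 = 2634.472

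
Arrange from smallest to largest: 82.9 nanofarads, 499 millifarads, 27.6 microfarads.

82.9 nanofarads = 0.0000000829 farads
499 millifarads = 0.499 farads
27.6 microfarads = 0.0000276 farads

82.9 nanofarads < 27.6 microfarads < 499 millifarads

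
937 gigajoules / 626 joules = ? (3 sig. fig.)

(937 × 10⁹) / (626) = 1.497 × 10⁹

1500000000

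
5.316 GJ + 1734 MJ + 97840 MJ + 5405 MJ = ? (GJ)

In GJ:
  5.316 GJ → 5.316
  1734 MJ = 1734 × 10⁻³ GJ = 1.734
  97840 MJ = 97840 × 10⁻³ GJ = 97.84
  5405 MJ = 5405 × 10⁻³ GJ = 5.405
Sum: 5.316 + 1.734 + 97.84 + 5.405 = 110.295

110.295 GJ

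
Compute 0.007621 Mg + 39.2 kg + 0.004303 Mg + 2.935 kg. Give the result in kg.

In kg:
  0.007621 Mg = 0.007621e3 kg = 7.621
  39.2 kg → 39.2
  0.004303 Mg = 0.004303e3 kg = 4.303
  2.935 kg → 2.935
Sum: 7.621 + 39.2 + 4.303 + 2.935 = 54.059

54.059 kg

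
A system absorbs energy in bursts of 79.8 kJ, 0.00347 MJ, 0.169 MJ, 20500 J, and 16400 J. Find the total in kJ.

289.17 kJ

In kJ:
  79.8 kJ → 79.8
  0.00347 MJ = 0.00347 × 10³ kJ = 3.47
  0.169 MJ = 0.169 × 10³ kJ = 169
  20500 J = 20500 × 10⁻³ kJ = 20.5
  16400 J = 16400 × 10⁻³ kJ = 16.4
Sum: 79.8 + 3.47 + 169 + 20.5 + 16.4 = 289.17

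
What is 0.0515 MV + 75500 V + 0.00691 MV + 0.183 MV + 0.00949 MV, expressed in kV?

326.4 kV

In kV:
  0.0515 MV = 0.0515 × 10³ kV = 51.5
  75500 V = 75500 × 10⁻³ kV = 75.5
  0.00691 MV = 0.00691 × 10³ kV = 6.91
  0.183 MV = 0.183 × 10³ kV = 183
  0.00949 MV = 0.00949 × 10³ kV = 9.49
Sum: 51.5 + 75.5 + 6.91 + 183 + 9.49 = 326.4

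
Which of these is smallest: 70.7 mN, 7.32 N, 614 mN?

70.7 mN = 0.0707 N
7.32 N = 7.32 N
614 mN = 0.614 N

70.7 mN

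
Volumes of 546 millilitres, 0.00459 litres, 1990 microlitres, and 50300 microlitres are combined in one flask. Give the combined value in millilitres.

In millilitres:
  546 millilitres → 546
  0.00459 litres = 0.00459 × 10³ millilitres = 4.59
  1990 microlitres = 1990 × 10⁻³ millilitres = 1.99
  50300 microlitres = 50300 × 10⁻³ millilitres = 50.3
Sum: 546 + 4.59 + 1.99 + 50.3 = 602.88

602.88 millilitres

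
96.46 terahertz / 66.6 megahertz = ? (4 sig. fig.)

1448000

(96.46 × 10^12) / (66.6 × 10^6) = 1.4483 × 10^6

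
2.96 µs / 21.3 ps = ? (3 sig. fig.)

139000

(2.96 × 10^-6) / (21.3 × 10^-12) = 0.139 × 10^6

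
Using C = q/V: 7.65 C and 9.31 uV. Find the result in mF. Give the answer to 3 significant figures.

(7.65) / (9.31 × 10⁻⁶) = 0.8217 × 10⁶ F

822000000 mF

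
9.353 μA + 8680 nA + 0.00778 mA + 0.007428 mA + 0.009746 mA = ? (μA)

42.987 μA

In μA:
  9.353 μA → 9.353
  8680 nA = 8680e-3 μA = 8.68
  0.00778 mA = 0.00778e3 μA = 7.78
  0.007428 mA = 0.007428e3 μA = 7.428
  0.009746 mA = 0.009746e3 μA = 9.746
Sum: 9.353 + 8.68 + 7.78 + 7.428 + 9.746 = 42.987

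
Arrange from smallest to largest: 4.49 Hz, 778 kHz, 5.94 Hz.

4.49 Hz < 5.94 Hz < 778 kHz

4.49 Hz = 4.49 Hz
778 kHz = 778000 Hz
5.94 Hz = 5.94 Hz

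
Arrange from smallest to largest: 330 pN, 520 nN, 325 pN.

325 pN < 330 pN < 520 nN

330 pN = 0.00000000033 N
520 nN = 0.00000052 N
325 pN = 0.000000000325 N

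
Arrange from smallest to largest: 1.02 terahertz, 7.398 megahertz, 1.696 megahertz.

1.02 terahertz = 1020000000000 hertz
7.398 megahertz = 7398000 hertz
1.696 megahertz = 1696000 hertz

1.696 megahertz < 7.398 megahertz < 1.02 terahertz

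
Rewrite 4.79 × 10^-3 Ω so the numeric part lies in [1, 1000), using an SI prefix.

4.79 mΩ

= 4.79 × 10^-3 Ω; 10^-3 is milli.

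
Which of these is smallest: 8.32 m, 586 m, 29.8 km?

8.32 m = 8.32 m
586 m = 586 m
29.8 km = 29800 m

8.32 m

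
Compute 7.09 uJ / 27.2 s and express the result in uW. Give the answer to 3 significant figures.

0.261 uW

(7.09 × 10^-6) / (27.2) = 0.26066 × 10^-6 W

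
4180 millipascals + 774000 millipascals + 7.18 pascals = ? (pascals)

In pascals:
  4180 millipascals = 4180e-3 pascals = 4.18
  774000 millipascals = 774000e-3 pascals = 774
  7.18 pascals → 7.18
Sum: 4.18 + 774 + 7.18 = 785.36

785.36 pascals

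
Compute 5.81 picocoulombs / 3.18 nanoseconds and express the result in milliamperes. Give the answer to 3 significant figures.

(5.81 × 10⁻¹²) / (3.18 × 10⁻⁹) = 1.827 × 10⁻³ A

1.83 milliamperes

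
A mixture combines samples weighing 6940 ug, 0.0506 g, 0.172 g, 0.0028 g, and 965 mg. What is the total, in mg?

1197.34 mg

In mg:
  6940 ug = 6940 × 10⁻³ mg = 6.94
  0.0506 g = 0.0506 × 10³ mg = 50.6
  0.172 g = 0.172 × 10³ mg = 172
  0.0028 g = 0.0028 × 10³ mg = 2.8
  965 mg → 965
Sum: 6.94 + 50.6 + 172 + 2.8 + 965 = 1197.34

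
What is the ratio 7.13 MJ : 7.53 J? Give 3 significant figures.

(7.13 × 10⁶) / (7.53) = 0.9469 × 10⁶

947000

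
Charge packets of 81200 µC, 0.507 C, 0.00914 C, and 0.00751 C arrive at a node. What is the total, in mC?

In mC:
  81200 µC = 81200 × 10⁻³ mC = 81.2
  0.507 C = 0.507 × 10³ mC = 507
  0.00914 C = 0.00914 × 10³ mC = 9.14
  0.00751 C = 0.00751 × 10³ mC = 7.51
Sum: 81.2 + 507 + 9.14 + 7.51 = 604.85

604.85 mC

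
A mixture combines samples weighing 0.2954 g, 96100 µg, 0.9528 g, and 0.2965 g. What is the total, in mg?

1640.8 mg

In mg:
  0.2954 g = 0.2954 × 10^3 mg = 295.4
  96100 µg = 96100 × 10^-3 mg = 96.1
  0.9528 g = 0.9528 × 10^3 mg = 952.8
  0.2965 g = 0.2965 × 10^3 mg = 296.5
Sum: 295.4 + 96.1 + 952.8 + 296.5 = 1640.8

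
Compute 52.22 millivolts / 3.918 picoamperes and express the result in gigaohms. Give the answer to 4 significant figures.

13.33 gigaohms

(52.22e-3) / (3.918e-12) = 13.3282e9 Ω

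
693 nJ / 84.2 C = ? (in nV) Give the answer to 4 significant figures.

8.230 nV

(693e-9) / (84.2) = 8.2304e-9 V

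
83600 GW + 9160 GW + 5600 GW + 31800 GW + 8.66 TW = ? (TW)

In TW:
  83600 GW = 83600 × 10⁻³ TW = 83.6
  9160 GW = 9160 × 10⁻³ TW = 9.16
  5600 GW = 5600 × 10⁻³ TW = 5.6
  31800 GW = 31800 × 10⁻³ TW = 31.8
  8.66 TW → 8.66
Sum: 83.6 + 9.16 + 5.6 + 31.8 + 8.66 = 138.82

138.82 TW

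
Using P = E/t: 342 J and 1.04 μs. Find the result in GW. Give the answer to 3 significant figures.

0.329 GW

(342) / (1.04e-6) = 328.85e6 W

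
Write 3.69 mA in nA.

3690000 nA

milli = 10⁻³, nano = 10⁻⁹; factor is 10⁶.
3.69 × 10⁶ = 3690000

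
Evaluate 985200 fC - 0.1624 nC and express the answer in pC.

822.8 pC

In pC:
  985200 fC = 985200 × 10^-3 pC = 985.2
  0.1624 nC = 0.1624 × 10^3 pC = 162.4
Difference: 985.2 - 162.4 = 822.8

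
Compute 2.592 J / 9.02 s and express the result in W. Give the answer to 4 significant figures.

0.2874 W

(2.592) / (9.02) = 0.287361 W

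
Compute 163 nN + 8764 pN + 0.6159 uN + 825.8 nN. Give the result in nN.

In nN:
  163 nN → 163
  8764 pN = 8764 × 10⁻³ nN = 8.764
  0.6159 uN = 0.6159 × 10³ nN = 615.9
  825.8 nN → 825.8
Sum: 163 + 8.764 + 615.9 + 825.8 = 1613.464

1613.464 nN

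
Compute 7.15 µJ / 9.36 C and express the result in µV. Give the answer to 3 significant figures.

(7.15e-6) / (9.36) = 0.76389e-6 V

0.764 µV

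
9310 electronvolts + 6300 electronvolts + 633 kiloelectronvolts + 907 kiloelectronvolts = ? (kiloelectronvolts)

In kiloelectronvolts:
  9310 electronvolts = 9310 × 10^-3 kiloelectronvolts = 9.31
  6300 electronvolts = 6300 × 10^-3 kiloelectronvolts = 6.3
  633 kiloelectronvolts → 633
  907 kiloelectronvolts → 907
Sum: 9.31 + 6.3 + 633 + 907 = 1555.61

1555.61 kiloelectronvolts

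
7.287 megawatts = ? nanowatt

7287000000000000 nanowatts

mega = 10^6, nano = 10^-9; factor is 10^15.
7.287 × 10^15 = 7287000000000000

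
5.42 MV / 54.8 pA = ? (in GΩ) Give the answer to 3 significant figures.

(5.42 × 10^6) / (54.8 × 10^-12) = 0.098905 × 10^18 Ω

98900000 GΩ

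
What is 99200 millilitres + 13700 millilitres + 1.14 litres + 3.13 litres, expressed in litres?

In litres:
  99200 millilitres = 99200 × 10^-3 litres = 99.2
  13700 millilitres = 13700 × 10^-3 litres = 13.7
  1.14 litres → 1.14
  3.13 litres → 3.13
Sum: 99.2 + 13.7 + 1.14 + 3.13 = 117.17

117.17 litres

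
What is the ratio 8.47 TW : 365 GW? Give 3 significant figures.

23.2

(8.47e12) / (365e9) = 0.02321e3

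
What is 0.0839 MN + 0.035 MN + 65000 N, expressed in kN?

183.9 kN

In kN:
  0.0839 MN = 0.0839e3 kN = 83.9
  0.035 MN = 0.035e3 kN = 35
  65000 N = 65000e-3 kN = 65
Sum: 83.9 + 35 + 65 = 183.9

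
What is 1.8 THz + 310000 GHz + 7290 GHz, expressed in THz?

319.09 THz

In THz:
  1.8 THz → 1.8
  310000 GHz = 310000 × 10^-3 THz = 310
  7290 GHz = 7290 × 10^-3 THz = 7.29
Sum: 1.8 + 310 + 7.29 = 319.09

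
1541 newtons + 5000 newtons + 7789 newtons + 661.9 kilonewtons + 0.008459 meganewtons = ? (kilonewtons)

684.689 kilonewtons

In kilonewtons:
  1541 newtons = 1541 × 10^-3 kilonewtons = 1.541
  5000 newtons = 5000 × 10^-3 kilonewtons = 5
  7789 newtons = 7789 × 10^-3 kilonewtons = 7.789
  661.9 kilonewtons → 661.9
  0.008459 meganewtons = 0.008459 × 10^3 kilonewtons = 8.459
Sum: 1.541 + 5 + 7.789 + 661.9 + 8.459 = 684.689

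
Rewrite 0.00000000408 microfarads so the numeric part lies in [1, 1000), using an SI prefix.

= 4.08 × 10⁻¹⁵ farads; 10⁻¹⁵ is femto.

4.08 femtofarads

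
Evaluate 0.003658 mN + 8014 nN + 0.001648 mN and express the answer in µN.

In µN:
  0.003658 mN = 0.003658e3 µN = 3.658
  8014 nN = 8014e-3 µN = 8.014
  0.001648 mN = 0.001648e3 µN = 1.648
Sum: 3.658 + 8.014 + 1.648 = 13.32

13.32 µN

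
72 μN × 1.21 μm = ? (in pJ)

72 × 10⁻⁶ × 1.21 × 10⁻⁶ = 87.12 × 10⁻¹² J

87.12 pJ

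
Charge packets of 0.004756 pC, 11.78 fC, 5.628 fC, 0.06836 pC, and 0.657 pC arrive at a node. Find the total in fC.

747.524 fC

In fC:
  0.004756 pC = 0.004756 × 10^3 fC = 4.756
  11.78 fC → 11.78
  5.628 fC → 5.628
  0.06836 pC = 0.06836 × 10^3 fC = 68.36
  0.657 pC = 0.657 × 10^3 fC = 657
Sum: 4.756 + 11.78 + 5.628 + 68.36 + 657 = 747.524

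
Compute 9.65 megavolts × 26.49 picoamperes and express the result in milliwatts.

0.2556285 milliwatts

9.65 × 10⁶ × 26.49 × 10⁻¹² = 255.6285 × 10⁻⁶ W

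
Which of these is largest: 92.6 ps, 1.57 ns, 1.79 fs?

92.6 ps = 0.0000000000926 s
1.57 ns = 0.00000000157 s
1.79 fs = 0.00000000000000179 s

1.57 ns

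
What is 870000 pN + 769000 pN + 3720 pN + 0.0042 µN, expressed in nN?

In nN:
  870000 pN = 870000e-3 nN = 870
  769000 pN = 769000e-3 nN = 769
  3720 pN = 3720e-3 nN = 3.72
  0.0042 µN = 0.0042e3 nN = 4.2
Sum: 870 + 769 + 3.72 + 4.2 = 1646.92

1646.92 nN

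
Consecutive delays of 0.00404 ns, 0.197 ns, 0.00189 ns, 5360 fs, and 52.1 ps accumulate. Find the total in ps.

260.39 ps

In ps:
  0.00404 ns = 0.00404e3 ps = 4.04
  0.197 ns = 0.197e3 ps = 197
  0.00189 ns = 0.00189e3 ps = 1.89
  5360 fs = 5360e-3 ps = 5.36
  52.1 ps → 52.1
Sum: 4.04 + 197 + 1.89 + 5.36 + 52.1 = 260.39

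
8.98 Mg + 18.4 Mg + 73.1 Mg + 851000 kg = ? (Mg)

In Mg:
  8.98 Mg → 8.98
  18.4 Mg → 18.4
  73.1 Mg → 73.1
  851000 kg = 851000e-3 Mg = 851
Sum: 8.98 + 18.4 + 73.1 + 851 = 951.48

951.48 Mg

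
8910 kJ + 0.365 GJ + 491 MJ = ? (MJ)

In MJ:
  8910 kJ = 8910 × 10^-3 MJ = 8.91
  0.365 GJ = 0.365 × 10^3 MJ = 365
  491 MJ → 491
Sum: 8.91 + 365 + 491 = 864.91

864.91 MJ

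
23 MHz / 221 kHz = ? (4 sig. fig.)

104.1

(23 × 10^6) / (221 × 10^3) = 0.10407 × 10^3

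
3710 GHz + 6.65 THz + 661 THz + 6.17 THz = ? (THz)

In THz:
  3710 GHz = 3710e-3 THz = 3.71
  6.65 THz → 6.65
  661 THz → 661
  6.17 THz → 6.17
Sum: 3.71 + 6.65 + 661 + 6.17 = 677.53

677.53 THz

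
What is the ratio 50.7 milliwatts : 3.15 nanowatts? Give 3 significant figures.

16100000

(50.7 × 10⁻³) / (3.15 × 10⁻⁹) = 16.1 × 10⁶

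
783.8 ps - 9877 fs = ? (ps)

In ps:
  783.8 ps → 783.8
  9877 fs = 9877 × 10⁻³ ps = 9.877
Difference: 783.8 - 9.877 = 773.923

773.923 ps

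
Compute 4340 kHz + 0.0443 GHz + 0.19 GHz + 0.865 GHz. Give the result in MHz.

1103.64 MHz

In MHz:
  4340 kHz = 4340 × 10^-3 MHz = 4.34
  0.0443 GHz = 0.0443 × 10^3 MHz = 44.3
  0.19 GHz = 0.19 × 10^3 MHz = 190
  0.865 GHz = 0.865 × 10^3 MHz = 865
Sum: 4.34 + 44.3 + 190 + 865 = 1103.64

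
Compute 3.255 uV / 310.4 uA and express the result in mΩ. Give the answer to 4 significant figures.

(3.255 × 10⁻⁶) / (310.4 × 10⁻⁶) = 0.0104865 Ω

10.49 mΩ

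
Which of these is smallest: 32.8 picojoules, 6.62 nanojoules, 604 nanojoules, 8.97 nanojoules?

32.8 picojoules

32.8 picojoules = 0.0000000000328 joules
6.62 nanojoules = 0.00000000662 joules
604 nanojoules = 0.000000604 joules
8.97 nanojoules = 0.00000000897 joules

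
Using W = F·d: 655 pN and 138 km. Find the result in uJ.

90.39 uJ

655 × 10⁻¹² × 138 × 10³ = 90390 × 10⁻⁹ J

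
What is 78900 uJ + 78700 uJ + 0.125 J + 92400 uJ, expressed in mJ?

In mJ:
  78900 uJ = 78900 × 10⁻³ mJ = 78.9
  78700 uJ = 78700 × 10⁻³ mJ = 78.7
  0.125 J = 0.125 × 10³ mJ = 125
  92400 uJ = 92400 × 10⁻³ mJ = 92.4
Sum: 78.9 + 78.7 + 125 + 92.4 = 375

375 mJ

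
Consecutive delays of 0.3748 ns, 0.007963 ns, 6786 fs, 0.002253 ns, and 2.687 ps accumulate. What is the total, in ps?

In ps:
  0.3748 ns = 0.3748 × 10^3 ps = 374.8
  0.007963 ns = 0.007963 × 10^3 ps = 7.963
  6786 fs = 6786 × 10^-3 ps = 6.786
  0.002253 ns = 0.002253 × 10^3 ps = 2.253
  2.687 ps → 2.687
Sum: 374.8 + 7.963 + 6.786 + 2.253 + 2.687 = 394.489

394.489 ps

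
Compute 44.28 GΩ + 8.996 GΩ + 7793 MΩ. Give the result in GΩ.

In GΩ:
  44.28 GΩ → 44.28
  8.996 GΩ → 8.996
  7793 MΩ = 7793 × 10⁻³ GΩ = 7.793
Sum: 44.28 + 8.996 + 7.793 = 61.069

61.069 GΩ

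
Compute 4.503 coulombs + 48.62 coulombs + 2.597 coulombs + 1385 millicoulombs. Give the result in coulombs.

57.105 coulombs

In coulombs:
  4.503 coulombs → 4.503
  48.62 coulombs → 48.62
  2.597 coulombs → 2.597
  1385 millicoulombs = 1385 × 10⁻³ coulombs = 1.385
Sum: 4.503 + 48.62 + 2.597 + 1.385 = 57.105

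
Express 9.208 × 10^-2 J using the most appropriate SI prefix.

= 92.08 × 10^-3 J; 10^-3 is milli.

92.08 mJ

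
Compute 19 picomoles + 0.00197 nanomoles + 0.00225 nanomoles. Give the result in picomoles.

In picomoles:
  19 picomoles → 19
  0.00197 nanomoles = 0.00197 × 10³ picomoles = 1.97
  0.00225 nanomoles = 0.00225 × 10³ picomoles = 2.25
Sum: 19 + 1.97 + 2.25 = 23.22

23.22 picomoles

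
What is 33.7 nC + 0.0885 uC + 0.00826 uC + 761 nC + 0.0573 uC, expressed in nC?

In nC:
  33.7 nC → 33.7
  0.0885 uC = 0.0885 × 10^3 nC = 88.5
  0.00826 uC = 0.00826 × 10^3 nC = 8.26
  761 nC → 761
  0.0573 uC = 0.0573 × 10^3 nC = 57.3
Sum: 33.7 + 88.5 + 8.26 + 761 + 57.3 = 948.76

948.76 nC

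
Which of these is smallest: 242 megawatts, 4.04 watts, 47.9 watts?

4.04 watts

242 megawatts = 242000000 watts
4.04 watts = 4.04 watts
47.9 watts = 47.9 watts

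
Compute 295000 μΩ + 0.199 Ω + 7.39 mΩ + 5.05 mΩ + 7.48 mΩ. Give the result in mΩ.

513.92 mΩ

In mΩ:
  295000 μΩ = 295000 × 10⁻³ mΩ = 295
  0.199 Ω = 0.199 × 10³ mΩ = 199
  7.39 mΩ → 7.39
  5.05 mΩ → 5.05
  7.48 mΩ → 7.48
Sum: 295 + 199 + 7.39 + 5.05 + 7.48 = 513.92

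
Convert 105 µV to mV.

micro = 10⁻⁶, milli = 10⁻³; factor is 10⁻³.
105 × 10⁻³ = 0.105

0.105 mV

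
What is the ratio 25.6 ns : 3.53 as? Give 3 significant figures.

7250000000

(25.6 × 10⁻⁹) / (3.53 × 10⁻¹⁸) = 7.252 × 10⁹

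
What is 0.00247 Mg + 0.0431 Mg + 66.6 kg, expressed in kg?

In kg:
  0.00247 Mg = 0.00247 × 10³ kg = 2.47
  0.0431 Mg = 0.0431 × 10³ kg = 43.1
  66.6 kg → 66.6
Sum: 2.47 + 43.1 + 66.6 = 112.17

112.17 kg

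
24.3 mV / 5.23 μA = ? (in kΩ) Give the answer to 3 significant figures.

(24.3 × 10⁻³) / (5.23 × 10⁻⁶) = 4.6463 × 10³ Ω

4.65 kΩ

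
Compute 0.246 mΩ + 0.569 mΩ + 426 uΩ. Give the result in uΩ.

1241 uΩ

In uΩ:
  0.246 mΩ = 0.246e3 uΩ = 246
  0.569 mΩ = 0.569e3 uΩ = 569
  426 uΩ → 426
Sum: 246 + 569 + 426 = 1241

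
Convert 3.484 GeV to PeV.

0.000003484 PeV

giga = 1e9, peta = 1e15; factor is 1e-6.
3.484 × 1e-6 = 0.000003484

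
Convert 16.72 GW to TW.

giga = 1e9, tera = 1e12; factor is 1e-3.
16.72 × 1e-3 = 0.01672

0.01672 TW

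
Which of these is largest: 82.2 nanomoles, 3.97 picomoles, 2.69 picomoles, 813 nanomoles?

82.2 nanomoles = 0.0000000822 moles
3.97 picomoles = 0.00000000000397 moles
2.69 picomoles = 0.00000000000269 moles
813 nanomoles = 0.000000813 moles

813 nanomoles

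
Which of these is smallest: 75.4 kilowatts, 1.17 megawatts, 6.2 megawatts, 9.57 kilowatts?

9.57 kilowatts

75.4 kilowatts = 75400 watts
1.17 megawatts = 1170000 watts
6.2 megawatts = 6200000 watts
9.57 kilowatts = 9570 watts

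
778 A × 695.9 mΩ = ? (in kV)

778 × 695.9e-3 = 541410.2e-3 V

0.5414102 kV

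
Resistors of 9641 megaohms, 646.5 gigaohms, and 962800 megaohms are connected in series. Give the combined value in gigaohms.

In gigaohms:
  9641 megaohms = 9641e-3 gigaohms = 9.641
  646.5 gigaohms → 646.5
  962800 megaohms = 962800e-3 gigaohms = 962.8
Sum: 9.641 + 646.5 + 962.8 = 1618.941

1618.941 gigaohms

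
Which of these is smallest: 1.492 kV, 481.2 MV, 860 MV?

1.492 kV

1.492 kV = 1492 V
481.2 MV = 481200000 V
860 MV = 860000000 V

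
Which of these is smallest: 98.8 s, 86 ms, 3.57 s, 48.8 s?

86 ms

98.8 s = 98.8 s
86 ms = 0.086 s
3.57 s = 3.57 s
48.8 s = 48.8 s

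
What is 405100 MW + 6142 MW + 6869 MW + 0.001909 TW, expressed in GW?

In GW:
  405100 MW = 405100 × 10^-3 GW = 405.1
  6142 MW = 6142 × 10^-3 GW = 6.142
  6869 MW = 6869 × 10^-3 GW = 6.869
  0.001909 TW = 0.001909 × 10^3 GW = 1.909
Sum: 405.1 + 6.142 + 6.869 + 1.909 = 420.02

420.02 GW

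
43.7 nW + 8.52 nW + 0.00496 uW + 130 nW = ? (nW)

187.18 nW

In nW:
  43.7 nW → 43.7
  8.52 nW → 8.52
  0.00496 uW = 0.00496 × 10^3 nW = 4.96
  130 nW → 130
Sum: 43.7 + 8.52 + 4.96 + 130 = 187.18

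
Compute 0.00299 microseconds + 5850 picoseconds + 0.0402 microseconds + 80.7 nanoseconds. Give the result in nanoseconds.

129.74 nanoseconds

In nanoseconds:
  0.00299 microseconds = 0.00299 × 10³ nanoseconds = 2.99
  5850 picoseconds = 5850 × 10⁻³ nanoseconds = 5.85
  0.0402 microseconds = 0.0402 × 10³ nanoseconds = 40.2
  80.7 nanoseconds → 80.7
Sum: 2.99 + 5.85 + 40.2 + 80.7 = 129.74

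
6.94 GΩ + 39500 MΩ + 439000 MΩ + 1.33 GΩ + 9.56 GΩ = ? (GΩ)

496.33 GΩ

In GΩ:
  6.94 GΩ → 6.94
  39500 MΩ = 39500e-3 GΩ = 39.5
  439000 MΩ = 439000e-3 GΩ = 439
  1.33 GΩ → 1.33
  9.56 GΩ → 9.56
Sum: 6.94 + 39.5 + 439 + 1.33 + 9.56 = 496.33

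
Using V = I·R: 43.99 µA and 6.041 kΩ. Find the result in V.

0.26574359 V

43.99 × 10^-6 × 6.041 × 10^3 = 265.74359 × 10^-3 V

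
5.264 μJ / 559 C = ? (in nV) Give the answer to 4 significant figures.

9.417 nV

(5.264e-6) / (559) = 0.00941682e-6 V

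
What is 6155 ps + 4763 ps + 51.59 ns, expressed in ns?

62.508 ns

In ns:
  6155 ps = 6155 × 10^-3 ns = 6.155
  4763 ps = 4763 × 10^-3 ns = 4.763
  51.59 ns → 51.59
Sum: 6.155 + 4.763 + 51.59 = 62.508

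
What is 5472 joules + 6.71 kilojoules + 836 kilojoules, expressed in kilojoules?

In kilojoules:
  5472 joules = 5472 × 10⁻³ kilojoules = 5.472
  6.71 kilojoules → 6.71
  836 kilojoules → 836
Sum: 5.472 + 6.71 + 836 = 848.182

848.182 kilojoules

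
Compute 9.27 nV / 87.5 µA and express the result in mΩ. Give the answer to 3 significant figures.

0.106 mΩ

(9.27 × 10⁻⁹) / (87.5 × 10⁻⁶) = 0.10594 × 10⁻³ Ω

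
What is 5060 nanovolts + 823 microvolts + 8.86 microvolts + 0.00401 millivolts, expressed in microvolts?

840.93 microvolts

In microvolts:
  5060 nanovolts = 5060e-3 microvolts = 5.06
  823 microvolts → 823
  8.86 microvolts → 8.86
  0.00401 millivolts = 0.00401e3 microvolts = 4.01
Sum: 5.06 + 823 + 8.86 + 4.01 = 840.93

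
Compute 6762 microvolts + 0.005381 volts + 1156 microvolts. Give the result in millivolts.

13.299 millivolts

In millivolts:
  6762 microvolts = 6762 × 10^-3 millivolts = 6.762
  0.005381 volts = 0.005381 × 10^3 millivolts = 5.381
  1156 microvolts = 1156 × 10^-3 millivolts = 1.156
Sum: 6.762 + 5.381 + 1.156 = 13.299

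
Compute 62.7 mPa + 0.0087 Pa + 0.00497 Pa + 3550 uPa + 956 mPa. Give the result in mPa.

In mPa:
  62.7 mPa → 62.7
  0.0087 Pa = 0.0087 × 10^3 mPa = 8.7
  0.00497 Pa = 0.00497 × 10^3 mPa = 4.97
  3550 uPa = 3550 × 10^-3 mPa = 3.55
  956 mPa → 956
Sum: 62.7 + 8.7 + 4.97 + 3.55 + 956 = 1035.92

1035.92 mPa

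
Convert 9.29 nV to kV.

0.00000000000929 kV

nano = 10^-9, kilo = 10^3; factor is 10^-12.
9.29 × 10^-12 = 0.00000000000929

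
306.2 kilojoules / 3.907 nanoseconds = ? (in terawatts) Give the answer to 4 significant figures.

(306.2 × 10³) / (3.907 × 10⁻⁹) = 78.3722 × 10¹² W

78.37 terawatts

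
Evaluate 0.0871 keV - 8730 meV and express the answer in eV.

In eV:
  0.0871 keV = 0.0871 × 10³ eV = 87.1
  8730 meV = 8730 × 10⁻³ eV = 8.73
Difference: 87.1 - 8.73 = 78.37

78.37 eV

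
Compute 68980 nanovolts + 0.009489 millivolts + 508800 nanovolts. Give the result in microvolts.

587.269 microvolts

In microvolts:
  68980 nanovolts = 68980e-3 microvolts = 68.98
  0.009489 millivolts = 0.009489e3 microvolts = 9.489
  508800 nanovolts = 508800e-3 microvolts = 508.8
Sum: 68.98 + 9.489 + 508.8 = 587.269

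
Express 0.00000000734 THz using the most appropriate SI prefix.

7.34 kHz

= 7.34e3 Hz; 1e3 is kilo.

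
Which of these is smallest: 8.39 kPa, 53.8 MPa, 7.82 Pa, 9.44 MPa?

7.82 Pa

8.39 kPa = 8390 Pa
53.8 MPa = 53800000 Pa
7.82 Pa = 7.82 Pa
9.44 MPa = 9440000 Pa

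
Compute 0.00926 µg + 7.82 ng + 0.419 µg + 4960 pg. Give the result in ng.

441.04 ng

In ng:
  0.00926 µg = 0.00926e3 ng = 9.26
  7.82 ng → 7.82
  0.419 µg = 0.419e3 ng = 419
  4960 pg = 4960e-3 ng = 4.96
Sum: 9.26 + 7.82 + 419 + 4.96 = 441.04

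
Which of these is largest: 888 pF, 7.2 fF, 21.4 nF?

888 pF = 0.000000000888 F
7.2 fF = 0.0000000000000072 F
21.4 nF = 0.0000000214 F

21.4 nF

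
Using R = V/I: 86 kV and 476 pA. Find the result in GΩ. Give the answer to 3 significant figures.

181000 GΩ

(86 × 10^3) / (476 × 10^-12) = 0.18067 × 10^15 Ω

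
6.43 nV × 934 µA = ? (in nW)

6.43 × 10⁻⁹ × 934 × 10⁻⁶ = 6005.62 × 10⁻¹⁵ W

0.00600562 nW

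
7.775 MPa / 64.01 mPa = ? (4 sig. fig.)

121500000

(7.775 × 10⁶) / (64.01 × 10⁻³) = 0.12147 × 10⁹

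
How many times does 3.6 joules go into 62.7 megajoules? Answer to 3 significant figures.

(62.7 × 10⁶) / (3.6) = 17.42 × 10⁶

17400000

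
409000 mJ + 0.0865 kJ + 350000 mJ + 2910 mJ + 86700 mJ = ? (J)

935.11 J

In J:
  409000 mJ = 409000e-3 J = 409
  0.0865 kJ = 0.0865e3 J = 86.5
  350000 mJ = 350000e-3 J = 350
  2910 mJ = 2910e-3 J = 2.91
  86700 mJ = 86700e-3 J = 86.7
Sum: 409 + 86.5 + 350 + 2.91 + 86.7 = 935.11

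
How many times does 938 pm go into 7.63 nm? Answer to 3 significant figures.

(7.63 × 10⁻⁹) / (938 × 10⁻¹²) = 0.008134 × 10³

8.13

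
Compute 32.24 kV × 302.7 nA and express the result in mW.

32.24 × 10^3 × 302.7 × 10^-9 = 9759.048 × 10^-6 W

9.759048 mW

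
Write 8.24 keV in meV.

8240000 meV

kilo = 1e3, milli = 1e-3; factor is 1e6.
8.24 × 1e6 = 8240000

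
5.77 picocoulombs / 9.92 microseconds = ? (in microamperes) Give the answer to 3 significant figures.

(5.77 × 10⁻¹²) / (9.92 × 10⁻⁶) = 0.58165 × 10⁻⁶ A

0.582 microamperes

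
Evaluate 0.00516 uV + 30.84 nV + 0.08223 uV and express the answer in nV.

118.23 nV

In nV:
  0.00516 uV = 0.00516 × 10^3 nV = 5.16
  30.84 nV → 30.84
  0.08223 uV = 0.08223 × 10^3 nV = 82.23
Sum: 5.16 + 30.84 + 82.23 = 118.23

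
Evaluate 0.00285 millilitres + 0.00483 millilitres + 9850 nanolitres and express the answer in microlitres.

In microlitres:
  0.00285 millilitres = 0.00285 × 10³ microlitres = 2.85
  0.00483 millilitres = 0.00483 × 10³ microlitres = 4.83
  9850 nanolitres = 9850 × 10⁻³ microlitres = 9.85
Sum: 2.85 + 4.83 + 9.85 = 17.53

17.53 microlitres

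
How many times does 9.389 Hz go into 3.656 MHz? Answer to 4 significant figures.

(3.656 × 10^6) / (9.389) = 0.38939 × 10^6

389400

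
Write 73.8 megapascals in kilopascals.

73800 kilopascals

mega = 10^6, kilo = 10^3; factor is 10^3.
73.8 × 10^3 = 73800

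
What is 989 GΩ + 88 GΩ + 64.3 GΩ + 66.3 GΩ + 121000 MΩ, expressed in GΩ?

In GΩ:
  989 GΩ → 989
  88 GΩ → 88
  64.3 GΩ → 64.3
  66.3 GΩ → 66.3
  121000 MΩ = 121000 × 10^-3 GΩ = 121
Sum: 989 + 88 + 64.3 + 66.3 + 121 = 1328.6

1328.6 GΩ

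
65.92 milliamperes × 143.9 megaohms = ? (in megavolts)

65.92 × 10^-3 × 143.9 × 10^6 = 9485.888 × 10^3 V

9.485888 megavolts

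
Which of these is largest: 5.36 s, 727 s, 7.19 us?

5.36 s = 5.36 s
727 s = 727 s
7.19 us = 0.00000719 s

727 s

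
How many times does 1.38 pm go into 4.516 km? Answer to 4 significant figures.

3272000000000000

(4.516 × 10³) / (1.38 × 10⁻¹²) = 3.2725 × 10¹⁵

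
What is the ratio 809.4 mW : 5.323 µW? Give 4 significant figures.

(809.4e-3) / (5.323e-6) = 152.06e3

152100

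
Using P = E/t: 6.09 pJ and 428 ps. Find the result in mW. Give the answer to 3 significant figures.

(6.09 × 10^-12) / (428 × 10^-12) = 0.014229 W

14.2 mW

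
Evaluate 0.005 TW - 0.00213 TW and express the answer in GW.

2.87 GW

In GW:
  0.005 TW = 0.005 × 10^3 GW = 5
  0.00213 TW = 0.00213 × 10^3 GW = 2.13
Difference: 5 - 2.13 = 2.87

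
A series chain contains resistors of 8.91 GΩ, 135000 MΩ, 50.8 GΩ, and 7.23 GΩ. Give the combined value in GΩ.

In GΩ:
  8.91 GΩ → 8.91
  135000 MΩ = 135000 × 10⁻³ GΩ = 135
  50.8 GΩ → 50.8
  7.23 GΩ → 7.23
Sum: 8.91 + 135 + 50.8 + 7.23 = 201.94

201.94 GΩ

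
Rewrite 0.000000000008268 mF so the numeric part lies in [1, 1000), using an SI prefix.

8.268 fF

= 8.268e-15 F; 1e-15 is femto.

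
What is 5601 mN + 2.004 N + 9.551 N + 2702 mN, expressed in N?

In N:
  5601 mN = 5601e-3 N = 5.601
  2.004 N → 2.004
  9.551 N → 9.551
  2702 mN = 2702e-3 N = 2.702
Sum: 5.601 + 2.004 + 9.551 + 2.702 = 19.858

19.858 N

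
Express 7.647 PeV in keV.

peta = 1e15, kilo = 1e3; factor is 1e12.
7.647 × 1e12 = 7647000000000

7647000000000 keV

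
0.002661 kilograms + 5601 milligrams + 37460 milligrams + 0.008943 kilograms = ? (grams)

In grams:
  0.002661 kilograms = 0.002661 × 10³ grams = 2.661
  5601 milligrams = 5601 × 10⁻³ grams = 5.601
  37460 milligrams = 37460 × 10⁻³ grams = 37.46
  0.008943 kilograms = 0.008943 × 10³ grams = 8.943
Sum: 2.661 + 5.601 + 37.46 + 8.943 = 54.665

54.665 grams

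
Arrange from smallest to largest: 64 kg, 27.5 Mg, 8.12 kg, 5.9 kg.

5.9 kg < 8.12 kg < 64 kg < 27.5 Mg

64 kg = 64000 g
27.5 Mg = 27500000 g
8.12 kg = 8120 g
5.9 kg = 5900 g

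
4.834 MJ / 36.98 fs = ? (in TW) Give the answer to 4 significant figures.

130700000 TW

(4.834 × 10⁶) / (36.98 × 10⁻¹⁵) = 0.130719 × 10²¹ W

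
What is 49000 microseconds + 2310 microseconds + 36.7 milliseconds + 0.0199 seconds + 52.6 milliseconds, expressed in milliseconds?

160.51 milliseconds

In milliseconds:
  49000 microseconds = 49000 × 10^-3 milliseconds = 49
  2310 microseconds = 2310 × 10^-3 milliseconds = 2.31
  36.7 milliseconds → 36.7
  0.0199 seconds = 0.0199 × 10^3 milliseconds = 19.9
  52.6 milliseconds → 52.6
Sum: 49 + 2.31 + 36.7 + 19.9 + 52.6 = 160.51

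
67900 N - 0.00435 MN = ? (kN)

In kN:
  67900 N = 67900 × 10^-3 kN = 67.9
  0.00435 MN = 0.00435 × 10^3 kN = 4.35
Difference: 67.9 - 4.35 = 63.55

63.55 kN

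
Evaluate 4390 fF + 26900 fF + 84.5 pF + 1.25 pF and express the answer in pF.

In pF:
  4390 fF = 4390 × 10⁻³ pF = 4.39
  26900 fF = 26900 × 10⁻³ pF = 26.9
  84.5 pF → 84.5
  1.25 pF → 1.25
Sum: 4.39 + 26.9 + 84.5 + 1.25 = 117.04

117.04 pF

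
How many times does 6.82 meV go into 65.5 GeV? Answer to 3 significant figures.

(65.5e9) / (6.82e-3) = 9.604e12

9600000000000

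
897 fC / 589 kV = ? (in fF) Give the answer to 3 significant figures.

(897 × 10^-15) / (589 × 10^3) = 1.5229 × 10^-18 F

0.00152 fF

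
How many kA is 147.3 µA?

micro = 10⁻⁶, kilo = 10³; factor is 10⁻⁹.
147.3 × 10⁻⁹ = 0.0000001473

0.0000001473 kA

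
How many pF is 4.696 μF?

4696000 pF

micro = 10⁻⁶, pico = 10⁻¹²; factor is 10⁶.
4.696 × 10⁶ = 4696000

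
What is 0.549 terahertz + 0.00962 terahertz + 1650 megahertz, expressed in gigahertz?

In gigahertz:
  0.549 terahertz = 0.549 × 10^3 gigahertz = 549
  0.00962 terahertz = 0.00962 × 10^3 gigahertz = 9.62
  1650 megahertz = 1650 × 10^-3 gigahertz = 1.65
Sum: 549 + 9.62 + 1.65 = 560.27

560.27 gigahertz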